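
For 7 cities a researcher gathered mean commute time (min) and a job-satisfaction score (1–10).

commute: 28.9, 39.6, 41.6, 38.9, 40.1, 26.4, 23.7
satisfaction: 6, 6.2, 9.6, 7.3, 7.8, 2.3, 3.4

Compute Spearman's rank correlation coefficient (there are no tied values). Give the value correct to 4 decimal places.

Rank commute: 3, 5, 7, 4, 6, 2, 1
Rank satisfaction: 3, 4, 7, 5, 6, 1, 2
d = rank(commute) − rank(satisfaction): 0, 1, 0, -1, 0, 1, -1; Σd² = 4
ρ = 1 − 6Σd² / [n(n²−1)] = 1 − 6×4 / (7×48) = 1 − 24/336 ≈ 0.9286

0.9286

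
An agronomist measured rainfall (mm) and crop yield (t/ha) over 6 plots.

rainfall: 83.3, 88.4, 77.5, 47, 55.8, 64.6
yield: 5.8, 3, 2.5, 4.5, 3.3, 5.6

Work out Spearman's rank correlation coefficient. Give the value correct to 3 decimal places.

-0.143

Rank rainfall: 5, 6, 4, 1, 2, 3
Rank yield: 6, 2, 1, 4, 3, 5
d = rank(rainfall) − rank(yield): -1, 4, 3, -3, -1, -2; Σd² = 40
ρ = 1 − 6Σd² / [n(n²−1)] = 1 − 6×40 / (6×35) = 1 − 240/210 ≈ -0.143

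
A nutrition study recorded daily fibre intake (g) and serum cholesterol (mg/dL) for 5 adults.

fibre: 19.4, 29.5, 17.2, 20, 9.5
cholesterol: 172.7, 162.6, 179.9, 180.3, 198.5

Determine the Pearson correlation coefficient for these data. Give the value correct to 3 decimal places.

n = 5, Σx = 95.6, Σy = 894, Σx² = 2032.7, Σy² = 160538.4, Σxy = 16733.11
nΣxy − ΣxΣy = 83665.55 − 85466.4 = -1800.85
nΣx² − (Σx)² = 10163.5 − 9139.36 = 1024.14; nΣy² − (Σy)² = 802692 − 799236 = 3456
r = -1800.85 / √(1024.14 × 3456) = -1800.85 / 1881.3367 ≈ -0.957

-0.957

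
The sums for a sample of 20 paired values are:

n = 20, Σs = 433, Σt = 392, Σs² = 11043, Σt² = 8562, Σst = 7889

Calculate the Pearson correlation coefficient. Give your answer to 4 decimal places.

-0.4937

r = (nΣst − ΣsΣt) / √[(nΣs² − (Σs)²)(nΣt² − (Σt)²)]
Numerator: 20×7889 − 433×392 = -11956
Denominator: √[(220860 − 187489)(171240 − 153664)] = √[33371 × 17576] = 24218.3545
r = -11956 / 24218.3545 ≈ -0.4937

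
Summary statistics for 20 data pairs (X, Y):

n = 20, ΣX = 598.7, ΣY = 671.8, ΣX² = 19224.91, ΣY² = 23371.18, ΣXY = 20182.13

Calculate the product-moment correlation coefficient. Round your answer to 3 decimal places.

0.070

r = (nΣXY − ΣXΣY) / √[(nΣX² − (ΣX)²)(nΣY² − (ΣY)²)]
Numerator: 20×20182.13 − 598.7×671.8 = 1435.94
Denominator: √[(384498.2 − 358441.69)(467423.6 − 451315.24)] = √[26056.51 × 16108.36] = 20487.2556
r = 1435.94 / 20487.2556 ≈ 0.070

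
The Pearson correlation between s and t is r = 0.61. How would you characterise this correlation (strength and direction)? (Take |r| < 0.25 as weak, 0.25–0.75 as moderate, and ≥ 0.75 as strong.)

moderate positive

r = 0.61 > 0 so the relationship is positive.
|r| = 0.61, which falls in the moderate range.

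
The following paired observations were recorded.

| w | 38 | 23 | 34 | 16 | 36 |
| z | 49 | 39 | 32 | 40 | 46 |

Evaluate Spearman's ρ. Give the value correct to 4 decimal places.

0.6000

Rank w: 5, 2, 3, 1, 4
Rank z: 5, 2, 1, 3, 4
d = rank(w) − rank(z): 0, 0, 2, -2, 0; Σd² = 8
ρ = 1 − 6Σd² / [n(n²−1)] = 1 − 6×8 / (5×24) = 1 − 48/120 ≈ 0.6000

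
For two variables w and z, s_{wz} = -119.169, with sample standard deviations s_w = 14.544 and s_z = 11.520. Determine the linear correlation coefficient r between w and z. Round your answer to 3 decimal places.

-0.711

r = Cov(w,z) / (s_w · s_z) = -119.169 / (14.544 × 11.520)
  = -119.169 / 167.5469 ≈ -0.711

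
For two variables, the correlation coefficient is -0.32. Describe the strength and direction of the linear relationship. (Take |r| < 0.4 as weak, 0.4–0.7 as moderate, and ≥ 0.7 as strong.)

weak negative

r = -0.32 < 0 so the relationship is negative.
|r| = 0.32, which falls in the weak range.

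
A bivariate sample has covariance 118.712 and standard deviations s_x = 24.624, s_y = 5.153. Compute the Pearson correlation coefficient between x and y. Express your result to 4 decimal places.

0.9356

r = Cov(x,y) / (s_x · s_y) = 118.712 / (24.624 × 5.153)
  = 118.712 / 126.8875 ≈ 0.9356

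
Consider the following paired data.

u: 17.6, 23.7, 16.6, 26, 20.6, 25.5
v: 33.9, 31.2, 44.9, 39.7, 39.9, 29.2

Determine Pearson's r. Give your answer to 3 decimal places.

n = 6, Σu = 130, Σv = 218.8, Σu² = 2897.62, Σv² = 8159.4, Σuv = 4680.16
nΣuv − ΣuΣv = 28080.96 − 28444 = -363.04
nΣu² − (Σu)² = 17385.72 − 16900 = 485.72; nΣv² − (Σv)² = 48956.4 − 47873.44 = 1082.96
r = -363.04 / √(485.72 × 1082.96) = -363.04 / 725.2691 ≈ -0.501

-0.501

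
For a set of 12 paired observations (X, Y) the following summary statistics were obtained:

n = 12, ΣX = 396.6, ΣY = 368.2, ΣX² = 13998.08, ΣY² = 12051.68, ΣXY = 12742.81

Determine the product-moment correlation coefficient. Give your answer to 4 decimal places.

r = (nΣXY − ΣXΣY) / √[(nΣX² − (ΣX)²)(nΣY² − (ΣY)²)]
Numerator: 12×12742.81 − 396.6×368.2 = 6885.6
Denominator: √[(167976.96 − 157291.56)(144620.16 − 135571.24)] = √[10685.4 × 9048.92] = 9833.1750
r = 6885.6 / 9833.1750 ≈ 0.7002

0.7002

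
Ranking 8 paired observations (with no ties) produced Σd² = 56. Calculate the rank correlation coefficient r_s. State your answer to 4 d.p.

0.3333

ρ = 1 − 6Σd² / [n(n²−1)] = 1 − 6×56 / (8×63)
  = 1 − 336/504 = 1 − 0.66667 ≈ 0.3333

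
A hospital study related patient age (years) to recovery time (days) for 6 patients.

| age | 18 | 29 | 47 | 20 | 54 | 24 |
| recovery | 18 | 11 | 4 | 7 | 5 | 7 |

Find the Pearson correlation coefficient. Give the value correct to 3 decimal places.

n = 6, Σx = 192, Σy = 52, Σx² = 7266, Σy² = 584, Σxy = 1409
nΣxy − ΣxΣy = 8454 − 9984 = -1530
nΣx² − (Σx)² = 43596 − 36864 = 6732; nΣy² − (Σy)² = 3504 − 2704 = 800
r = -1530 / √(6732 × 800) = -1530 / 2320.6896 ≈ -0.659

-0.659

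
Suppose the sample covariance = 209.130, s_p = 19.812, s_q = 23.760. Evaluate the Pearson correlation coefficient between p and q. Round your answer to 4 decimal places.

0.4443

r = Cov(p,q) / (s_p · s_q) = 209.130 / (19.812 × 23.760)
  = 209.130 / 470.7331 ≈ 0.4443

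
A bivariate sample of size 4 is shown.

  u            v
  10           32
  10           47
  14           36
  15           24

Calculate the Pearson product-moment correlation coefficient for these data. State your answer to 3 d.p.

n = 4, Σu = 49, Σv = 139, Σu² = 621, Σv² = 5105, Σuv = 1654
nΣuv − ΣuΣv = 6616 − 6811 = -195
nΣu² − (Σu)² = 2484 − 2401 = 83; nΣv² − (Σv)² = 20420 − 19321 = 1099
r = -195 / √(83 × 1099) = -195 / 302.0215 ≈ -0.646

-0.646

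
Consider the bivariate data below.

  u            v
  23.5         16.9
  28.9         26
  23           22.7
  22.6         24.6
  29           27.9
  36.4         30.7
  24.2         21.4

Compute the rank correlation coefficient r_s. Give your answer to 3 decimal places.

Rank u: 3, 5, 2, 1, 6, 7, 4
Rank v: 1, 5, 3, 4, 6, 7, 2
d = rank(u) − rank(v): 2, 0, -1, -3, 0, 0, 2; Σd² = 18
ρ = 1 − 6Σd² / [n(n²−1)] = 1 − 6×18 / (7×48) = 1 − 108/336 ≈ 0.679

0.679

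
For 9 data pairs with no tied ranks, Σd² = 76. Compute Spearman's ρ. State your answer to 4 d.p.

0.3667

ρ = 1 − 6Σd² / [n(n²−1)] = 1 − 6×76 / (9×80)
  = 1 − 456/720 = 1 − 0.63333 ≈ 0.3667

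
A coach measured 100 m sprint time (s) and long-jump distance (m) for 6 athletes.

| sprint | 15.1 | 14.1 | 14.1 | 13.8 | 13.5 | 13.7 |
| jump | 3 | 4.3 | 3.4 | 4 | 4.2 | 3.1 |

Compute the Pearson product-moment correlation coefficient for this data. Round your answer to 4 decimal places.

n = 6, Σx = 84.3, Σy = 22, Σx² = 1186.01, Σy² = 82.3, Σxy = 308.24
nΣxy − ΣxΣy = 1849.44 − 1854.6 = -5.16
nΣx² − (Σx)² = 7116.06 − 7106.49 = 9.57; nΣy² − (Σy)² = 493.8 − 484 = 9.8
r = -5.16 / √(9.57 × 9.8) = -5.16 / 9.6843 ≈ -0.5328

-0.5328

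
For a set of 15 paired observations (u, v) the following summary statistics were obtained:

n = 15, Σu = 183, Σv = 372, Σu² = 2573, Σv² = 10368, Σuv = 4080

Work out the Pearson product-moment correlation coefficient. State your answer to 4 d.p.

r = (nΣuv − ΣuΣv) / √[(nΣu² − (Σu)²)(nΣv² − (Σv)²)]
Numerator: 15×4080 − 183×372 = -6876
Denominator: √[(38595 − 33489)(155520 − 138384)] = √[5106 × 17136] = 9353.9519
r = -6876 / 9353.9519 ≈ -0.7351

-0.7351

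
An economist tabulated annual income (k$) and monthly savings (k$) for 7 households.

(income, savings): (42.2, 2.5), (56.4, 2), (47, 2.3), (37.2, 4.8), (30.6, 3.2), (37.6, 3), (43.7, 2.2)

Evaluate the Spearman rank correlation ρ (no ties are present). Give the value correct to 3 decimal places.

-0.929

Rank income: 4, 7, 6, 2, 1, 3, 5
Rank savings: 4, 1, 3, 7, 6, 5, 2
d = rank(income) − rank(savings): 0, 6, 3, -5, -5, -2, 3; Σd² = 108
ρ = 1 − 6Σd² / [n(n²−1)] = 1 − 6×108 / (7×48) = 1 − 648/336 ≈ -0.929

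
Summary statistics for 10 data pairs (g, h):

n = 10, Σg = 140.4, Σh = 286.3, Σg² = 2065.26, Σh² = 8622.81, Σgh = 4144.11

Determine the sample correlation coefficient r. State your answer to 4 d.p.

0.6218

r = (nΣgh − ΣgΣh) / √[(nΣg² − (Σg)²)(nΣh² − (Σh)²)]
Numerator: 10×4144.11 − 140.4×286.3 = 1244.58
Denominator: √[(20652.6 − 19712.16)(86228.1 − 81967.69)] = √[940.44 × 4260.41] = 2001.6643
r = 1244.58 / 2001.6643 ≈ 0.6218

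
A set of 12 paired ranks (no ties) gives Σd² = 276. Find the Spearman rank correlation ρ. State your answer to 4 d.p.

ρ = 1 − 6Σd² / [n(n²−1)] = 1 − 6×276 / (12×143)
  = 1 − 1656/1716 = 1 − 0.96503 ≈ 0.0350

0.0350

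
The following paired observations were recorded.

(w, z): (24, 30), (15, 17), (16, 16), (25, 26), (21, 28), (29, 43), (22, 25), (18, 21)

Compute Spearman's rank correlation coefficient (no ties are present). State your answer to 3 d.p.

0.857

Rank w: 6, 1, 2, 7, 4, 8, 5, 3
Rank z: 7, 2, 1, 5, 6, 8, 4, 3
d = rank(w) − rank(z): -1, -1, 1, 2, -2, 0, 1, 0; Σd² = 12
ρ = 1 − 6Σd² / [n(n²−1)] = 1 − 6×12 / (8×63) = 1 − 72/504 ≈ 0.857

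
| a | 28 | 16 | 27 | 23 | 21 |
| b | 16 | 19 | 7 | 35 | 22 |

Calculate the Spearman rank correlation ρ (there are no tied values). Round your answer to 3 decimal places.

Rank a: 5, 1, 4, 3, 2
Rank b: 2, 3, 1, 5, 4
d = rank(a) − rank(b): 3, -2, 3, -2, -2; Σd² = 30
ρ = 1 − 6Σd² / [n(n²−1)] = 1 − 6×30 / (5×24) = 1 − 180/120 ≈ -0.500

-0.500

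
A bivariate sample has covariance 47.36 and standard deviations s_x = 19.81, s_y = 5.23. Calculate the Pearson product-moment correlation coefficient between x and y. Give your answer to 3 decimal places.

0.457

r = Cov(x,y) / (s_x · s_y) = 47.36 / (19.81 × 5.23)
  = 47.36 / 103.6063 ≈ 0.457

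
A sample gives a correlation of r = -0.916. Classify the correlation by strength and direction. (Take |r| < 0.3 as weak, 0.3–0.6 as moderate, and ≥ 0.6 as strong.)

strong negative

r = -0.916 < 0 so the relationship is negative.
|r| = 0.916, which falls in the strong range.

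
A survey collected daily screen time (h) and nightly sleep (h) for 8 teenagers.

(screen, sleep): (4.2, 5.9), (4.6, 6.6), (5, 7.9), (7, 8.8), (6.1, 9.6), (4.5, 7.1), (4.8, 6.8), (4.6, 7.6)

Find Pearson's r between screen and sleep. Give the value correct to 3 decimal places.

0.842

n = 8, Σx = 40.8, Σy = 60.3, Σx² = 214.46, Σy² = 464.79, Σxy = 314.35
nΣxy − ΣxΣy = 2514.8 − 2460.24 = 54.56
nΣx² − (Σx)² = 1715.68 − 1664.64 = 51.04; nΣy² − (Σy)² = 3718.32 − 3636.09 = 82.23
r = 54.56 / √(51.04 × 82.23) = 54.56 / 64.7844 ≈ 0.842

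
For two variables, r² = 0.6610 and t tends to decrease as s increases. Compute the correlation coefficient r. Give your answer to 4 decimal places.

-0.8130

|r| = √0.6610 = 0.8130
The association is negative, so r = −0.8130.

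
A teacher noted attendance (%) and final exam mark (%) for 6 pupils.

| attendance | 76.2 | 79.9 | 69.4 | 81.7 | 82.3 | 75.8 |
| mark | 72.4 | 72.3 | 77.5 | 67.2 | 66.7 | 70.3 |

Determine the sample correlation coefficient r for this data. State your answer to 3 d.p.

-0.902

n = 6, Σx = 465.3, Σy = 426.4, Σx² = 36200.63, Σy² = 30382.12, Σxy = 32980.54
nΣxy − ΣxΣy = 197883.24 − 198403.92 = -520.68
nΣx² − (Σx)² = 217203.78 − 216504.09 = 699.69; nΣy² − (Σy)² = 182292.72 − 181816.96 = 475.76
r = -520.68 / √(699.69 × 475.76) = -520.68 / 576.9614 ≈ -0.902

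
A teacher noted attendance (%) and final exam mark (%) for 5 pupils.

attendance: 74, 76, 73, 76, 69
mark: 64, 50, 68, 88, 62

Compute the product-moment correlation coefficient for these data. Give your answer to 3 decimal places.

0.193

n = 5, Σx = 368, Σy = 332, Σx² = 27118, Σy² = 22808, Σxy = 24466
nΣxy − ΣxΣy = 122330 − 122176 = 154
nΣx² − (Σx)² = 135590 − 135424 = 166; nΣy² − (Σy)² = 114040 − 110224 = 3816
r = 154 / √(166 × 3816) = 154 / 795.8995 ≈ 0.193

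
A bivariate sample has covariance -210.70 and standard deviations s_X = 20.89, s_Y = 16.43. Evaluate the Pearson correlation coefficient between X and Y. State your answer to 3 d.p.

-0.614

r = Cov(X,Y) / (s_X · s_Y) = -210.70 / (20.89 × 16.43)
  = -210.70 / 343.2227 ≈ -0.614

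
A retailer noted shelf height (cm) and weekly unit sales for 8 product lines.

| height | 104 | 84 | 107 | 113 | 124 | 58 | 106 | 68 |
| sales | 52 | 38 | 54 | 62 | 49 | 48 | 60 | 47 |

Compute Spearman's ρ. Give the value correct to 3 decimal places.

0.643

Rank height: 4, 3, 6, 7, 8, 1, 5, 2
Rank sales: 5, 1, 6, 8, 4, 3, 7, 2
d = rank(height) − rank(sales): -1, 2, 0, -1, 4, -2, -2, 0; Σd² = 30
ρ = 1 − 6Σd² / [n(n²−1)] = 1 − 6×30 / (8×63) = 1 − 180/504 ≈ 0.643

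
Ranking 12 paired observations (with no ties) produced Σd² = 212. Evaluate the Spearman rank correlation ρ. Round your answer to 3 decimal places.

ρ = 1 − 6Σd² / [n(n²−1)] = 1 − 6×212 / (12×143)
  = 1 − 1272/1716 = 1 − 0.7413 ≈ 0.259

0.259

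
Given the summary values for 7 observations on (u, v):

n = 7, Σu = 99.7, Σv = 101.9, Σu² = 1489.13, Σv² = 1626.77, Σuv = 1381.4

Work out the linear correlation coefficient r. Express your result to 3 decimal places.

-0.703

r = (nΣuv − ΣuΣv) / √[(nΣu² − (Σu)²)(nΣv² − (Σv)²)]
Numerator: 7×1381.4 − 99.7×101.9 = -489.63
Denominator: √[(10423.91 − 9940.09)(11387.39 − 10383.61)] = √[483.82 × 1003.78] = 696.8851
r = -489.63 / 696.8851 ≈ -0.703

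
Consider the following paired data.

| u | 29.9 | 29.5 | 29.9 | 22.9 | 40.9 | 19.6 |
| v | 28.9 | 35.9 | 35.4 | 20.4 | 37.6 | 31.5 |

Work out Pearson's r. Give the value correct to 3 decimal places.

0.618

n = 6, Σu = 172.7, Σv = 189.7, Σu² = 5239.65, Σv² = 6199.35, Σuv = 5604.02
nΣuv − ΣuΣv = 33624.12 − 32761.19 = 862.93
nΣu² − (Σu)² = 31437.9 − 29825.29 = 1612.61; nΣv² − (Σv)² = 37196.1 − 35986.09 = 1210.01
r = 862.93 / √(1612.61 × 1210.01) = 862.93 / 1396.8802 ≈ 0.618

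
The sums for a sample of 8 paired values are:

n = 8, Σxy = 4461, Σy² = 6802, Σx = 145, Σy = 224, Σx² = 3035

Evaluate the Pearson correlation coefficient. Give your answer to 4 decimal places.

0.8635

r = (nΣxy − ΣxΣy) / √[(nΣx² − (Σx)²)(nΣy² − (Σy)²)]
Numerator: 8×4461 − 145×224 = 3208
Denominator: √[(24280 − 21025)(54416 − 50176)] = √[3255 × 4240] = 3714.9966
r = 3208 / 3714.9966 ≈ 0.8635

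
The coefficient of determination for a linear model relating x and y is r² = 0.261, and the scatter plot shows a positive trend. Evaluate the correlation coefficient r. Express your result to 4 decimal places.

|r| = √0.261 = 0.5109
The association is positive, so r = 0.5109.

0.5109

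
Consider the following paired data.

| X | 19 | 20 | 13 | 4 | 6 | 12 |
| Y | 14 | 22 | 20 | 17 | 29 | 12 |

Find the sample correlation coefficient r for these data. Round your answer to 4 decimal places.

n = 6, ΣX = 74, ΣY = 114, ΣX² = 1126, ΣY² = 2354, ΣXY = 1352
nΣXY − ΣXΣY = 8112 − 8436 = -324
nΣX² − (ΣX)² = 6756 − 5476 = 1280; nΣY² − (ΣY)² = 14124 − 12996 = 1128
r = -324 / √(1280 × 1128) = -324 / 1201.5989 ≈ -0.2696

-0.2696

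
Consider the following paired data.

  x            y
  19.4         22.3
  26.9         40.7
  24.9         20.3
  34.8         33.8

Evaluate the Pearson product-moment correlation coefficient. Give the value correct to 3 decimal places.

n = 4, Σx = 106, Σy = 117.1, Σx² = 2931.02, Σy² = 3708.31, Σxy = 3209.16
nΣxy − ΣxΣy = 12836.64 − 12412.6 = 424.04
nΣx² − (Σx)² = 11724.08 − 11236 = 488.08; nΣy² − (Σy)² = 14833.24 − 13712.41 = 1120.83
r = 424.04 / √(488.08 × 1120.83) = 424.04 / 739.6315 ≈ 0.573

0.573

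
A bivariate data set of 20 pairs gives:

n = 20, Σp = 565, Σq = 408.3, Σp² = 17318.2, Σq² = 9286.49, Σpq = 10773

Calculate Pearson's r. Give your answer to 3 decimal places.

-0.670

r = (nΣpq − ΣpΣq) / √[(nΣp² − (Σp)²)(nΣq² − (Σq)²)]
Numerator: 20×10773 − 565×408.3 = -15229.5
Denominator: √[(346364 − 319225)(185729.8 − 166708.89)] = √[27139 × 19020.91] = 22720.2218
r = -15229.5 / 22720.2218 ≈ -0.670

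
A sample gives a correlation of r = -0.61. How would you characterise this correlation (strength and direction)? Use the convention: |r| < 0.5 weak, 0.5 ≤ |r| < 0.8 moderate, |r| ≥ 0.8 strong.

moderate negative

r = -0.61 < 0 so the relationship is negative.
|r| = 0.61, which falls in the moderate range.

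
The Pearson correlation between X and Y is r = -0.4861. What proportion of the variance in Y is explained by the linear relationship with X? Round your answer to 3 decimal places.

0.236

r² = (-0.4861)² = 0.236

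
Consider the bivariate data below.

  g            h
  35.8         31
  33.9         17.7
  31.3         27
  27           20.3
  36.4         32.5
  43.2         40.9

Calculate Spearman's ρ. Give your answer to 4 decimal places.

Rank g: 4, 3, 2, 1, 5, 6
Rank h: 4, 1, 3, 2, 5, 6
d = rank(g) − rank(h): 0, 2, -1, -1, 0, 0; Σd² = 6
ρ = 1 − 6Σd² / [n(n²−1)] = 1 − 6×6 / (6×35) = 1 − 36/210 ≈ 0.8286

0.8286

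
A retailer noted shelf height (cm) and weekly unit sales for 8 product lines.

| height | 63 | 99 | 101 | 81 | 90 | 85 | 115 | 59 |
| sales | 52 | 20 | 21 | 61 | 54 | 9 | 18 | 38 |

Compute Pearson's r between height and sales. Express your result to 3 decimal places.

n = 8, Σx = 693, Σy = 273, Σx² = 62563, Σy² = 12031, Σxy = 22255
nΣxy − ΣxΣy = 178040 − 189189 = -11149
nΣx² − (Σx)² = 500504 − 480249 = 20255; nΣy² − (Σy)² = 96248 − 74529 = 21719
r = -11149 / √(20255 × 21719) = -11149 / 20974.2305 ≈ -0.532

-0.532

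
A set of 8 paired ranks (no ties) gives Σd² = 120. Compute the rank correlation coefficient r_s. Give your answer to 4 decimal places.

ρ = 1 − 6Σd² / [n(n²−1)] = 1 − 6×120 / (8×63)
  = 1 − 720/504 = 1 − 1.42857 ≈ -0.4286

-0.4286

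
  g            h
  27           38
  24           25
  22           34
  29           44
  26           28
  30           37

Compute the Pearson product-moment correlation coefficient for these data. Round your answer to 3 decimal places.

n = 6, Σg = 158, Σh = 206, Σg² = 4206, Σh² = 7314, Σgh = 5488
nΣgh − ΣgΣh = 32928 − 32548 = 380
nΣg² − (Σg)² = 25236 − 24964 = 272; nΣh² − (Σh)² = 43884 − 42436 = 1448
r = 380 / √(272 × 1448) = 380 / 627.5795 ≈ 0.606

0.606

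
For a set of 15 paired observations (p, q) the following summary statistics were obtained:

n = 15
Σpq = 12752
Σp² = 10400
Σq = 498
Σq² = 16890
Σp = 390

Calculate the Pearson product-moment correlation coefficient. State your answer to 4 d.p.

-0.6439

r = (nΣpq − ΣpΣq) / √[(nΣp² − (Σp)²)(nΣq² − (Σq)²)]
Numerator: 15×12752 − 390×498 = -2940
Denominator: √[(156000 − 152100)(253350 − 248004)] = √[3900 × 5346] = 4566.1143
r = -2940 / 4566.1143 ≈ -0.6439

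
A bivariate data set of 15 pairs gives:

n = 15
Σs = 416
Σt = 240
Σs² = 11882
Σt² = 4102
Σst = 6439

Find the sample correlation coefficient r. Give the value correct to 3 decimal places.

r = (nΣst − ΣsΣt) / √[(nΣs² − (Σs)²)(nΣt² − (Σt)²)]
Numerator: 15×6439 − 416×240 = -3255
Denominator: √[(178230 − 173056)(61530 − 57600)] = √[5174 × 3930] = 4509.3037
r = -3255 / 4509.3037 ≈ -0.722

-0.722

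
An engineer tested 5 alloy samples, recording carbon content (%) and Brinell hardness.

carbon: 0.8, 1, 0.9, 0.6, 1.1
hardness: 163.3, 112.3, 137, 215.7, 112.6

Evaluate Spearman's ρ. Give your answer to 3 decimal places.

Rank carbon: 2, 4, 3, 1, 5
Rank hardness: 4, 1, 3, 5, 2
d = rank(carbon) − rank(hardness): -2, 3, 0, -4, 3; Σd² = 38
ρ = 1 − 6Σd² / [n(n²−1)] = 1 − 6×38 / (5×24) = 1 − 228/120 ≈ -0.900

-0.900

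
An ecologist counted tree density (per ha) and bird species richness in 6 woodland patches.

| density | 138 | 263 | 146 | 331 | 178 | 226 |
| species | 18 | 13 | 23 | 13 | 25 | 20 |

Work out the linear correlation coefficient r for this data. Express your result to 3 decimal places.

n = 6, Σx = 1282, Σy = 112, Σx² = 301850, Σy² = 2216, Σxy = 22534
nΣxy − ΣxΣy = 135204 − 143584 = -8380
nΣx² − (Σx)² = 1811100 − 1643524 = 167576; nΣy² − (Σy)² = 13296 − 12544 = 752
r = -8380 / √(167576 × 752) = -8380 / 11225.7361 ≈ -0.746

-0.746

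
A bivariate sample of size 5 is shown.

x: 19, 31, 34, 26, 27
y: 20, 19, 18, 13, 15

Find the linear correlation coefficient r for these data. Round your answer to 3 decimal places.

-0.075

n = 5, Σx = 137, Σy = 85, Σx² = 3883, Σy² = 1479, Σxy = 2324
nΣxy − ΣxΣy = 11620 − 11645 = -25
nΣx² − (Σx)² = 19415 − 18769 = 646; nΣy² − (Σy)² = 7395 − 7225 = 170
r = -25 / √(646 × 170) = -25 / 331.3910 ≈ -0.075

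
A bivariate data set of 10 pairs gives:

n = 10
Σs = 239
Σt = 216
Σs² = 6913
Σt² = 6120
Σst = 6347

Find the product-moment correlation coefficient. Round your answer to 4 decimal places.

0.8963

r = (nΣst − ΣsΣt) / √[(nΣs² − (Σs)²)(nΣt² − (Σt)²)]
Numerator: 10×6347 − 239×216 = 11846
Denominator: √[(69130 − 57121)(61200 − 46656)] = √[12009 × 14544] = 13215.8577
r = 11846 / 13215.8577 ≈ 0.8963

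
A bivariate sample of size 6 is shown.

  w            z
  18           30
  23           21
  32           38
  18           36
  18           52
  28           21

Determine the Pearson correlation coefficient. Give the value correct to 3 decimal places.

n = 6, Σw = 137, Σz = 198, Σw² = 3309, Σz² = 7226, Σwz = 4411
nΣwz − ΣwΣz = 26466 − 27126 = -660
nΣw² − (Σw)² = 19854 − 18769 = 1085; nΣz² − (Σz)² = 43356 − 39204 = 4152
r = -660 / √(1085 × 4152) = -660 / 2122.4797 ≈ -0.311

-0.311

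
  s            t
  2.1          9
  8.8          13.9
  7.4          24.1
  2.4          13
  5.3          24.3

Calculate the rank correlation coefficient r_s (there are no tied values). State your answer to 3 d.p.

Rank s: 1, 5, 4, 2, 3
Rank t: 1, 3, 4, 2, 5
d = rank(s) − rank(t): 0, 2, 0, 0, -2; Σd² = 8
ρ = 1 − 6Σd² / [n(n²−1)] = 1 − 6×8 / (5×24) = 1 − 48/120 ≈ 0.600

0.600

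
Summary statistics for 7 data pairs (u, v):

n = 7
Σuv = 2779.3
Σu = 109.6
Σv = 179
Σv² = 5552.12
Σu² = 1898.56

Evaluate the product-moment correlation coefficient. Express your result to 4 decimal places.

r = (nΣuv − ΣuΣv) / √[(nΣu² − (Σu)²)(nΣv² − (Σv)²)]
Numerator: 7×2779.3 − 109.6×179 = -163.3
Denominator: √[(13289.92 − 12012.16)(38864.84 − 32041)] = √[1277.76 × 6823.84] = 2952.8342
r = -163.3 / 2952.8342 ≈ -0.0553

-0.0553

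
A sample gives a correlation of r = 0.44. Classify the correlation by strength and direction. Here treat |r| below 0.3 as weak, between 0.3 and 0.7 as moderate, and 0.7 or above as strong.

r = 0.44 > 0 so the relationship is positive.
|r| = 0.44, which falls in the moderate range.

moderate positive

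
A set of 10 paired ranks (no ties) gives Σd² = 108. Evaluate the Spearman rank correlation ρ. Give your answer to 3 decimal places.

0.345

ρ = 1 − 6Σd² / [n(n²−1)] = 1 − 6×108 / (10×99)
  = 1 − 648/990 = 1 − 0.6545 ≈ 0.345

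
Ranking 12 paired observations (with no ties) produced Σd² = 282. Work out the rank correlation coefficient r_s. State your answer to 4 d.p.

0.0140

ρ = 1 − 6Σd² / [n(n²−1)] = 1 − 6×282 / (12×143)
  = 1 − 1692/1716 = 1 − 0.98601 ≈ 0.0140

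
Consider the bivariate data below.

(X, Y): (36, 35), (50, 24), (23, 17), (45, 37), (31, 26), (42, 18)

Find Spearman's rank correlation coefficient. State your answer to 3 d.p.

0.371

Rank X: 3, 6, 1, 5, 2, 4
Rank Y: 5, 3, 1, 6, 4, 2
d = rank(X) − rank(Y): -2, 3, 0, -1, -2, 2; Σd² = 22
ρ = 1 − 6Σd² / [n(n²−1)] = 1 − 6×22 / (6×35) = 1 − 132/210 ≈ 0.371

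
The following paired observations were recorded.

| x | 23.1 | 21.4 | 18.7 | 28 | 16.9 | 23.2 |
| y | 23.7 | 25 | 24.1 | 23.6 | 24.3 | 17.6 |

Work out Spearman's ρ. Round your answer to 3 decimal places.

Rank x: 4, 3, 2, 6, 1, 5
Rank y: 3, 6, 4, 2, 5, 1
d = rank(x) − rank(y): 1, -3, -2, 4, -4, 4; Σd² = 62
ρ = 1 − 6Σd² / [n(n²−1)] = 1 − 6×62 / (6×35) = 1 − 372/210 ≈ -0.771

-0.771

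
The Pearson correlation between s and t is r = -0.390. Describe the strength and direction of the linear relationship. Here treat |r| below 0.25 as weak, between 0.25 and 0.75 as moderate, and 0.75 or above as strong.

r = -0.390 < 0 so the relationship is negative.
|r| = 0.390, which falls in the moderate range.

moderate negative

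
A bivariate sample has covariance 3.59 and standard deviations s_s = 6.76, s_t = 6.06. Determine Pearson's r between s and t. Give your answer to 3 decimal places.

r = Cov(s,t) / (s_s · s_t) = 3.59 / (6.76 × 6.06)
  = 3.59 / 40.9656 ≈ 0.088

0.088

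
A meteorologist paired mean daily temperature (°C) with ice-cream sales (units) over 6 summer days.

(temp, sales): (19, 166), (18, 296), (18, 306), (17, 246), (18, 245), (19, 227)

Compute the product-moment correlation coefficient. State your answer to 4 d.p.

n = 6, Σx = 109, Σy = 1486, Σx² = 1983, Σy² = 380878, Σxy = 26895
nΣxy − ΣxΣy = 161370 − 161974 = -604
nΣx² − (Σx)² = 11898 − 11881 = 17; nΣy² − (Σy)² = 2285268 − 2208196 = 77072
r = -604 / √(17 × 77072) = -604 / 1144.6502 ≈ -0.5277

-0.5277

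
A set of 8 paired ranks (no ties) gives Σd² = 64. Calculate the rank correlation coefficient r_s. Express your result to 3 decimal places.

ρ = 1 − 6Σd² / [n(n²−1)] = 1 − 6×64 / (8×63)
  = 1 − 384/504 = 1 − 0.7619 ≈ 0.238

0.238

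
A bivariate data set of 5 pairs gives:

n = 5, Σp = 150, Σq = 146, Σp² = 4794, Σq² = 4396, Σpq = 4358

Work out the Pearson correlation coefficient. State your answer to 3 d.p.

-0.111

r = (nΣpq − ΣpΣq) / √[(nΣp² − (Σp)²)(nΣq² − (Σq)²)]
Numerator: 5×4358 − 150×146 = -110
Denominator: √[(23970 − 22500)(21980 − 21316)] = √[1470 × 664] = 987.9676
r = -110 / 987.9676 ≈ -0.111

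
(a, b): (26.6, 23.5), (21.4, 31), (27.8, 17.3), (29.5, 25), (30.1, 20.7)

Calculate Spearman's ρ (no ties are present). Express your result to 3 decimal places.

-0.500

Rank a: 2, 1, 3, 4, 5
Rank b: 3, 5, 1, 4, 2
d = rank(a) − rank(b): -1, -4, 2, 0, 3; Σd² = 30
ρ = 1 − 6Σd² / [n(n²−1)] = 1 − 6×30 / (5×24) = 1 − 180/120 ≈ -0.500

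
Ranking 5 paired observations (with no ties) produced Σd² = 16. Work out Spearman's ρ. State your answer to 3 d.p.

ρ = 1 − 6Σd² / [n(n²−1)] = 1 − 6×16 / (5×24)
  = 1 − 96/120 = 1 − 0.8000 ≈ 0.200

0.200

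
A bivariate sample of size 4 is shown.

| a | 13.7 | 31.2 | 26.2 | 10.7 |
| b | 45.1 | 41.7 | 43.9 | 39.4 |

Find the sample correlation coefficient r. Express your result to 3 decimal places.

0.164

n = 4, Σa = 81.8, Σb = 170.1, Σa² = 1962.06, Σb² = 7252.47, Σab = 3490.67
nΣab − ΣaΣb = 13962.68 − 13914.18 = 48.5
nΣa² − (Σa)² = 7848.24 − 6691.24 = 1157; nΣb² − (Σb)² = 29009.88 − 28934.01 = 75.87
r = 48.5 / √(1157 × 75.87) = 48.5 / 296.2796 ≈ 0.164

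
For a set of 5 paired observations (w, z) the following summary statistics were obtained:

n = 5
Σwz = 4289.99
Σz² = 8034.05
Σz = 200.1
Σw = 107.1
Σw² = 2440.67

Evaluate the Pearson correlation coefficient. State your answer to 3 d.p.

0.062

r = (nΣwz − ΣwΣz) / √[(nΣw² − (Σw)²)(nΣz² − (Σz)²)]
Numerator: 5×4289.99 − 107.1×200.1 = 19.24
Denominator: √[(12203.35 − 11470.41)(40170.25 − 40040.01)] = √[732.94 × 130.24] = 308.9630
r = 19.24 / 308.9630 ≈ 0.062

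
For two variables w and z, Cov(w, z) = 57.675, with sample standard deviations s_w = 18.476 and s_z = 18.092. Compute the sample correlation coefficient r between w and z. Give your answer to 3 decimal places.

0.173

r = Cov(w,z) / (s_w · s_z) = 57.675 / (18.476 × 18.092)
  = 57.675 / 334.2678 ≈ 0.173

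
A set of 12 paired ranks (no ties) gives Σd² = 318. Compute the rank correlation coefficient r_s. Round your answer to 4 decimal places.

ρ = 1 − 6Σd² / [n(n²−1)] = 1 − 6×318 / (12×143)
  = 1 − 1908/1716 = 1 − 1.11189 ≈ -0.1119

-0.1119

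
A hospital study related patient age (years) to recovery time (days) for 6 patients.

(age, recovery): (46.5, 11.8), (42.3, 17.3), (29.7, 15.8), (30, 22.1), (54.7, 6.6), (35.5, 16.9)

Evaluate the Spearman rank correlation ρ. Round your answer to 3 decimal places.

-0.600

Rank age: 5, 4, 1, 2, 6, 3
Rank recovery: 2, 5, 3, 6, 1, 4
d = rank(age) − rank(recovery): 3, -1, -2, -4, 5, -1; Σd² = 56
ρ = 1 − 6Σd² / [n(n²−1)] = 1 − 6×56 / (6×35) = 1 − 336/210 ≈ -0.600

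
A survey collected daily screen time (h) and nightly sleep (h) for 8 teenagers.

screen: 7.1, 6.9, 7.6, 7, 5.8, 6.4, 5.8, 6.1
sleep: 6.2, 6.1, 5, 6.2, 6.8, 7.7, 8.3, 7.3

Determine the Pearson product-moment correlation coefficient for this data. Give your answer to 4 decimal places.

-0.8631

n = 8, Σx = 52.7, Σy = 53.6, Σx² = 350.23, Σy² = 366.8, Σxy = 348.9
nΣxy − ΣxΣy = 2791.2 − 2824.72 = -33.52
nΣx² − (Σx)² = 2801.84 − 2777.29 = 24.55; nΣy² − (Σy)² = 2934.4 − 2872.96 = 61.44
r = -33.52 / √(24.55 × 61.44) = -33.52 / 38.8375 ≈ -0.8631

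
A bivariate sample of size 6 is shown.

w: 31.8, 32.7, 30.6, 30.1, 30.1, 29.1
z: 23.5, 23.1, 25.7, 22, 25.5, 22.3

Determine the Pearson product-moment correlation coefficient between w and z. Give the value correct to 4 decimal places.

0.0547

n = 6, Σw = 184.4, Σz = 142.1, Σw² = 5675.72, Σz² = 3377.89, Σwz = 4367.77
nΣwz − ΣwΣz = 26206.62 − 26203.24 = 3.38
nΣw² − (Σw)² = 34054.32 − 34003.36 = 50.96; nΣz² − (Σz)² = 20267.34 − 20192.41 = 74.93
r = 3.38 / √(50.96 × 74.93) = 3.38 / 61.7935 ≈ 0.0547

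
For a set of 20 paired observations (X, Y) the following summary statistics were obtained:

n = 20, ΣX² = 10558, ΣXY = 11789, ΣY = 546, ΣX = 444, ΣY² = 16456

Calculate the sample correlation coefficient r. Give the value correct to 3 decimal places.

r = (nΣXY − ΣXΣY) / √[(nΣX² − (ΣX)²)(nΣY² − (ΣY)²)]
Numerator: 20×11789 − 444×546 = -6644
Denominator: √[(211160 − 197136)(329120 − 298116)] = √[14024 × 31004] = 20851.8607
r = -6644 / 20851.8607 ≈ -0.319

-0.319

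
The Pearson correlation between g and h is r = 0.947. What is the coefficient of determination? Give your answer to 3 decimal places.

0.897

r² = (0.947)² = 0.897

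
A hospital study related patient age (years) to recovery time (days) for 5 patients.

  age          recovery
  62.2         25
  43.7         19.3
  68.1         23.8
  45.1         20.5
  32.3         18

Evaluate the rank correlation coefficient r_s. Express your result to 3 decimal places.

0.900

Rank age: 4, 2, 5, 3, 1
Rank recovery: 5, 2, 4, 3, 1
d = rank(age) − rank(recovery): -1, 0, 1, 0, 0; Σd² = 2
ρ = 1 − 6Σd² / [n(n²−1)] = 1 − 6×2 / (5×24) = 1 − 12/120 ≈ 0.900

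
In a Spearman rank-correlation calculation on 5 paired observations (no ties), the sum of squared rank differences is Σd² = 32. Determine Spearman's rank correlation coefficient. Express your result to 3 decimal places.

ρ = 1 − 6Σd² / [n(n²−1)] = 1 − 6×32 / (5×24)
  = 1 − 192/120 = 1 − 1.6000 ≈ -0.600

-0.600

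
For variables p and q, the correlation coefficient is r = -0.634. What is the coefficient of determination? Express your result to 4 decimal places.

0.4020

r² = (-0.634)² = 0.4020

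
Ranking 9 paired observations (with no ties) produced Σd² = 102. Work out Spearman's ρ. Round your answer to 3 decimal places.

0.150

ρ = 1 − 6Σd² / [n(n²−1)] = 1 − 6×102 / (9×80)
  = 1 − 612/720 = 1 − 0.8500 ≈ 0.150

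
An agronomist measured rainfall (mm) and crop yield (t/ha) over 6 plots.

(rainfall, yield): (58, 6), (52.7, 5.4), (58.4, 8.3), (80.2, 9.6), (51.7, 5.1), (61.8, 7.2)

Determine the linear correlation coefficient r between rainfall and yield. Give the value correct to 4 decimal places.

n = 6, Σx = 362.8, Σy = 41.6, Σx² = 22476.02, Σy² = 304.06, Σxy = 2595.85
nΣxy − ΣxΣy = 15575.1 − 15092.48 = 482.62
nΣx² − (Σx)² = 134856.12 − 131623.84 = 3232.28; nΣy² − (Σy)² = 1824.36 − 1730.56 = 93.8
r = 482.62 / √(3232.28 × 93.8) = 482.62 / 550.6250 ≈ 0.8765

0.8765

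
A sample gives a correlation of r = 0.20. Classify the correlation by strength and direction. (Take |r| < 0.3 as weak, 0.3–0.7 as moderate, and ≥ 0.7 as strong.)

weak positive

r = 0.20 > 0 so the relationship is positive.
|r| = 0.20, which falls in the weak range.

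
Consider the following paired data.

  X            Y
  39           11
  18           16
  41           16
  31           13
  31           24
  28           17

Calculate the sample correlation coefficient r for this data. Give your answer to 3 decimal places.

n = 6, ΣX = 188, ΣY = 97, ΣX² = 6232, ΣY² = 1667, ΣXY = 2996
nΣXY − ΣXΣY = 17976 − 18236 = -260
nΣX² − (ΣX)² = 37392 − 35344 = 2048; nΣY² − (ΣY)² = 10002 − 9409 = 593
r = -260 / √(2048 × 593) = -260 / 1102.0272 ≈ -0.236

-0.236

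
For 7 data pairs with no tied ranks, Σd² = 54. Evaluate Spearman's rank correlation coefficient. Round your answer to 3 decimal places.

0.036

ρ = 1 − 6Σd² / [n(n²−1)] = 1 − 6×54 / (7×48)
  = 1 − 324/336 = 1 − 0.9643 ≈ 0.036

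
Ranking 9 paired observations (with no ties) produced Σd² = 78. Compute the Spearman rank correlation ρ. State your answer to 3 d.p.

0.350

ρ = 1 − 6Σd² / [n(n²−1)] = 1 − 6×78 / (9×80)
  = 1 − 468/720 = 1 − 0.6500 ≈ 0.350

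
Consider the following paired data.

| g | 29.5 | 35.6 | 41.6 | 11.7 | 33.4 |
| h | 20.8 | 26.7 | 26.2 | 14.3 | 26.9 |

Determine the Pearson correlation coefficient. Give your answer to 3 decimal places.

n = 5, Σg = 151.8, Σh = 114.9, Σg² = 5120.62, Σh² = 2760.07, Σgh = 3719.81
nΣgh − ΣgΣh = 18599.05 − 17441.82 = 1157.23
nΣg² − (Σg)² = 25603.1 − 23043.24 = 2559.86; nΣh² − (Σh)² = 13800.35 − 13202.01 = 598.34
r = 1157.23 / √(2559.86 × 598.34) = 1157.23 / 1237.6052 ≈ 0.935

0.935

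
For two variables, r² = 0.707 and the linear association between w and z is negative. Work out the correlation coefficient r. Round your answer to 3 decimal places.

|r| = √0.707 = 0.841
The association is negative, so r = −0.841.

-0.841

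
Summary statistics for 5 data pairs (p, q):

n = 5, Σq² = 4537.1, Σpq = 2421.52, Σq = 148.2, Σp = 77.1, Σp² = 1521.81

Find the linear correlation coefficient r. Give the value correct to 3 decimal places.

0.621

r = (nΣpq − ΣpΣq) / √[(nΣp² − (Σp)²)(nΣq² − (Σq)²)]
Numerator: 5×2421.52 − 77.1×148.2 = 681.38
Denominator: √[(7609.05 − 5944.41)(22685.5 − 21963.24)] = √[1664.64 × 722.26] = 1096.4957
r = 681.38 / 1096.4957 ≈ 0.621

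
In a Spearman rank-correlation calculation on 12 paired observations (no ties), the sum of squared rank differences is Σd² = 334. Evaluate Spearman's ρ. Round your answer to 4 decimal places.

-0.1678

ρ = 1 − 6Σd² / [n(n²−1)] = 1 − 6×334 / (12×143)
  = 1 − 2004/1716 = 1 − 1.16783 ≈ -0.1678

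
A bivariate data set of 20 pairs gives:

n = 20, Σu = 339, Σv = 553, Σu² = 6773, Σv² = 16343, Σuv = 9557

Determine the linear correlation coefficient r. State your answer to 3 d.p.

0.177

r = (nΣuv − ΣuΣv) / √[(nΣu² − (Σu)²)(nΣv² − (Σv)²)]
Numerator: 20×9557 − 339×553 = 3673
Denominator: √[(135460 − 114921)(326860 − 305809)] = √[20539 × 21051] = 20793.4242
r = 3673 / 20793.4242 ≈ 0.177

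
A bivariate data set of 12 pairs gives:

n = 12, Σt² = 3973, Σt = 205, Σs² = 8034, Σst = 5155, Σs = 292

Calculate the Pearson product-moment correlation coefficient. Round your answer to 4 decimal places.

0.2520

r = (nΣst − ΣsΣt) / √[(nΣs² − (Σs)²)(nΣt² − (Σt)²)]
Numerator: 12×5155 − 292×205 = 2000
Denominator: √[(96408 − 85264)(47676 − 42025)] = √[11144 × 5651] = 7935.6628
r = 2000 / 7935.6628 ≈ 0.2520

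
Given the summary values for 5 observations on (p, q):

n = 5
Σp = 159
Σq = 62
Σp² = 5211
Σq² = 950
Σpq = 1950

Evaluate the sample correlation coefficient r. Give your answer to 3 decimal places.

r = (nΣpq − ΣpΣq) / √[(nΣp² − (Σp)²)(nΣq² − (Σq)²)]
Numerator: 5×1950 − 159×62 = -108
Denominator: √[(26055 − 25281)(4750 − 3844)] = √[774 × 906] = 837.4031
r = -108 / 837.4031 ≈ -0.129

-0.129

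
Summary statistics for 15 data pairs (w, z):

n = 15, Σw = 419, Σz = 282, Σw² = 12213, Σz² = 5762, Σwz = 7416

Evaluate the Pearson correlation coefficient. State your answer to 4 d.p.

r = (nΣwz − ΣwΣz) / √[(nΣw² − (Σw)²)(nΣz² − (Σz)²)]
Numerator: 15×7416 − 419×282 = -6918
Denominator: √[(183195 − 175561)(86430 − 79524)] = √[7634 × 6906] = 7260.8818
r = -6918 / 7260.8818 ≈ -0.9528

-0.9528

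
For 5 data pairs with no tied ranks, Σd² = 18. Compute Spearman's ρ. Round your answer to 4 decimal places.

0.1000

ρ = 1 − 6Σd² / [n(n²−1)] = 1 − 6×18 / (5×24)
  = 1 − 108/120 = 1 − 0.90000 ≈ 0.1000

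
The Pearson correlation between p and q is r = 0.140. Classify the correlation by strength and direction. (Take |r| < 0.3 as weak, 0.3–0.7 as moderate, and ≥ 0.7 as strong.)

r = 0.140 > 0 so the relationship is positive.
|r| = 0.140, which falls in the weak range.

weak positive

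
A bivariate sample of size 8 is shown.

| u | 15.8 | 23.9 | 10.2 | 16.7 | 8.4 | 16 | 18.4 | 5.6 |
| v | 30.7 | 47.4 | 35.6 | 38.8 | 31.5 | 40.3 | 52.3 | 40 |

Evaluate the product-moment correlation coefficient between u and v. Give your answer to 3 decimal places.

0.563

n = 8, Σu = 115, Σv = 316.6, Σu² = 1900.26, Σv² = 12913.68, Σuv = 4724.72
nΣuv − ΣuΣv = 37797.76 − 36409 = 1388.76
nΣu² − (Σu)² = 15202.08 − 13225 = 1977.08; nΣv² − (Σv)² = 103309.44 − 100235.56 = 3073.88
r = 1388.76 / √(1977.08 × 3073.88) = 1388.76 / 2465.2194 ≈ 0.563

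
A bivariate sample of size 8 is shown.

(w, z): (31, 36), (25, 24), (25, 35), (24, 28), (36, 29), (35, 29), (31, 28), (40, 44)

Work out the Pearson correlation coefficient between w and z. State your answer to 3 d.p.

0.530

n = 8, Σw = 247, Σz = 253, Σw² = 7869, Σz² = 8283, Σwz = 7950
nΣwz − ΣwΣz = 63600 − 62491 = 1109
nΣw² − (Σw)² = 62952 − 61009 = 1943; nΣz² − (Σz)² = 66264 − 64009 = 2255
r = 1109 / √(1943 × 2255) = 1109 / 2093.1949 ≈ 0.530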